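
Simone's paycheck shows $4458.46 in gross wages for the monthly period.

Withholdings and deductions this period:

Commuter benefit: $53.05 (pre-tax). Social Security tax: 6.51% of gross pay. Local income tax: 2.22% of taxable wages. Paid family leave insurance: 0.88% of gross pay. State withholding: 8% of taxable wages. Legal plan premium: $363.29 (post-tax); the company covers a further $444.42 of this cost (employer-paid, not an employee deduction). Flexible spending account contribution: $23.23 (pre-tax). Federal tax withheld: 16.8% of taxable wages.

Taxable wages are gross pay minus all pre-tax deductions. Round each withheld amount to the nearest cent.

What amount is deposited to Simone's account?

$2505.35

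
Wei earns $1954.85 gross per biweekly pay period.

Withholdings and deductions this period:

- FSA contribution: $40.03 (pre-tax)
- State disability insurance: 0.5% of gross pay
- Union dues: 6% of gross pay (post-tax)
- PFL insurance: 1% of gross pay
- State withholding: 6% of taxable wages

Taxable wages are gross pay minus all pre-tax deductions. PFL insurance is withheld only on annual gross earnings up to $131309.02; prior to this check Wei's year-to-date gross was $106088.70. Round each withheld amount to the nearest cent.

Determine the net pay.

$1653.32

FSA contribution: $40.03
Taxable wages = $1954.85 − $40.03 = $1914.82
State withholding: $1914.82 × 0.06 = $114.89
State disability insurance: $1954.85 × 0.005 = $9.77
PFL insurance: cap not yet reached, full $1954.85 is subject → $1954.85 × 0.01 = $19.55
Union dues: $1954.85 × 0.06 = $117.29
Total deductions = $40.03 + $114.89 + $9.77 + $19.55 + $117.29 = $301.53
Net pay = $1954.85 − $301.53 = $1653.32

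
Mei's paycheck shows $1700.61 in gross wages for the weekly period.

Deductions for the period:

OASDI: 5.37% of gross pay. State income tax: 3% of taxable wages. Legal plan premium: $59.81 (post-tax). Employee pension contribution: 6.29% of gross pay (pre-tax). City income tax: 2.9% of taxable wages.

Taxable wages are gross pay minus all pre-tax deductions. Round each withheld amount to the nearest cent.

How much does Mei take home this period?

$1348.48

Employee pension contribution: $1700.61 × 0.0629 = $106.97
Taxable wages = $1700.61 − $106.97 = $1593.64
City income tax: $1593.64 × 0.029 = $46.22
State income tax: $1593.64 × 0.03 = $47.81
OASDI: $1700.61 × 0.0537 = $91.32
Legal plan premium: $59.81
Total deductions = $106.97 + $46.22 + $47.81 + $91.32 + $59.81 = $352.13
Net pay = $1700.61 − $352.13 = $1348.48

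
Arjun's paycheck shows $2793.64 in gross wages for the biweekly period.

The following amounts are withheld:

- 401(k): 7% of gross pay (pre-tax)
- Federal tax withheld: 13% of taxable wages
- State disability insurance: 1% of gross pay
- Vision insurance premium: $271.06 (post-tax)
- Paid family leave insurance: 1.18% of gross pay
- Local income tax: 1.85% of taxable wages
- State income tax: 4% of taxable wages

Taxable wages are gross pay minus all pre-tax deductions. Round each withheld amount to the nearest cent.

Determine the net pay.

401(k): $2793.64 × 0.07 = $195.55
Taxable wages = $2793.64 − $195.55 = $2598.09
Federal tax withheld: $2598.09 × 0.13 = $337.75
Local income tax: $2598.09 × 0.0185 = $48.06
State income tax: $2598.09 × 0.04 = $103.92
State disability insurance: $2793.64 × 0.01 = $27.94
Paid family leave insurance: $2793.64 × 0.0118 = $32.96
Vision insurance premium: $271.06
Total deductions = $195.55 + $337.75 + $48.06 + $103.92 + $27.94 + $32.96 + $271.06 = $1017.24
Net pay = $2793.64 − $1017.24 = $1776.40

$1776.40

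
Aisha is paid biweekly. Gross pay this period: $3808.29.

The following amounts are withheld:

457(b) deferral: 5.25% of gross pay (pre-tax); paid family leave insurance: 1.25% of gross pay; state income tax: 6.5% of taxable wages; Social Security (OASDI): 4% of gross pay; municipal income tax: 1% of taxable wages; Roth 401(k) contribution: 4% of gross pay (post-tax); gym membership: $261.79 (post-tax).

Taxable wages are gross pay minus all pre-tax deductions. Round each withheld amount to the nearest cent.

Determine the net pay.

457(b) deferral: $3808.29 × 0.0525 = $199.94
Taxable wages = $3808.29 − $199.94 = $3608.35
Municipal income tax: $3608.35 × 0.01 = $36.08
State income tax: $3608.35 × 0.065 = $234.54
Paid family leave insurance: $3808.29 × 0.0125 = $47.60
Social Security (OASDI): $3808.29 × 0.04 = $152.33
Gym membership: $261.79
Roth 401(k) contribution: $3808.29 × 0.04 = $152.33
Total deductions = $199.94 + $36.08 + $234.54 + $47.60 + $152.33 + $261.79 + $152.33 = $1084.61
Net pay = $3808.29 − $1084.61 = $2723.68

$2723.68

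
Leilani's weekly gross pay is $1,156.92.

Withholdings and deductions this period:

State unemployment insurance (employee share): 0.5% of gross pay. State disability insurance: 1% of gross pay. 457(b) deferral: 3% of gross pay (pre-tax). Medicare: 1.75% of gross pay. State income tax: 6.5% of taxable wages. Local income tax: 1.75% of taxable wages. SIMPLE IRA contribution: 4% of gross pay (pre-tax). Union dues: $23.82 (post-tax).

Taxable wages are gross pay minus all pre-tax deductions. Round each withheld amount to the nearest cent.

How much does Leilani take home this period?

$925.74

457(b) deferral: $1,156.92 × 0.03 = $34.71
SIMPLE IRA contribution: $1,156.92 × 0.04 = $46.28
Pre-tax total = $34.71 + $46.28 = $80.99
Taxable wages = $1,156.92 − $80.99 = $1,075.93
Local income tax: $1,075.93 × 0.0175 = $18.83
State income tax: $1,075.93 × 0.065 = $69.94
State unemployment insurance (employee share): $1,156.92 × 0.005 = $5.78
State disability insurance: $1,156.92 × 0.01 = $11.57
Medicare: $1,156.92 × 0.0175 = $20.25
Union dues: $23.82
Total deductions = $34.71 + $46.28 + $18.83 + $69.94 + $5.78 + $11.57 + $20.25 + $23.82 = $231.18
Net pay = $1,156.92 − $231.18 = $925.74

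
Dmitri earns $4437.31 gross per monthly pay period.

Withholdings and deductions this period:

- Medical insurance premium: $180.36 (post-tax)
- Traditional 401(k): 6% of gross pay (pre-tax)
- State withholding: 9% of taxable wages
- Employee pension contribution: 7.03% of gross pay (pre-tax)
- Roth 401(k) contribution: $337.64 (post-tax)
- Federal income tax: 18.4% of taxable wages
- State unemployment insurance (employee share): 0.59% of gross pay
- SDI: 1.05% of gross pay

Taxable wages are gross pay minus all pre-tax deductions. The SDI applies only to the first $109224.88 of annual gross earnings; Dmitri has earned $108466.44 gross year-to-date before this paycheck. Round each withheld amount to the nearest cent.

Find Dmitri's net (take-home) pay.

Traditional 401(k): $4437.31 × 0.06 = $266.24
Employee pension contribution: $4437.31 × 0.0703 = $311.94
Pre-tax total = $266.24 + $311.94 = $578.18
Taxable wages = $4437.31 − $578.18 = $3859.13
Federal income tax: $3859.13 × 0.184 = $710.08
State withholding: $3859.13 × 0.09 = $347.32
State unemployment insurance (employee share): $4437.31 × 0.0059 = $26.18
SDI: only $109224.88 − $108466.44 = $758.44 of this check is subject → $758.44 × 0.0105 = $7.96
Roth 401(k) contribution: $337.64
Medical insurance premium: $180.36
Total deductions = $266.24 + $311.94 + $710.08 + $347.32 + $26.18 + $7.96 + $337.64 + $180.36 = $2187.72
Net pay = $4437.31 − $2187.72 = $2249.59

$2249.59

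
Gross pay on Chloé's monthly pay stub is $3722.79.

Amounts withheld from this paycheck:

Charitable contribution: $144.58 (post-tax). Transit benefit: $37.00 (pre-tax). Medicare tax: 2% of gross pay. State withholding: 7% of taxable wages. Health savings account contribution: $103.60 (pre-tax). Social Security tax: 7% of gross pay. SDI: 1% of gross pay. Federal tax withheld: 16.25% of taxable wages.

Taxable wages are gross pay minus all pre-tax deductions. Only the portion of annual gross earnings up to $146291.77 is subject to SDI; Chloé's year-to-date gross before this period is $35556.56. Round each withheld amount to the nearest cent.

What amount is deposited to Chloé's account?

Health savings account contribution: $103.60
Transit benefit: $37.00
Pre-tax total = $103.60 + $37.00 = $140.60
Taxable wages = $3722.79 − $140.60 = $3582.19
Federal tax withheld: $3582.19 × 0.1625 = $582.11
State withholding: $3582.19 × 0.07 = $250.75
SDI: cap not yet reached, full $3722.79 is subject → $3722.79 × 0.01 = $37.23
Medicare tax: $3722.79 × 0.02 = $74.46
Social Security tax: $3722.79 × 0.07 = $260.60
Charitable contribution: $144.58
Total deductions = $103.60 + $37.00 + $582.11 + $250.75 + $37.23 + $74.46 + $260.60 + $144.58 = $1490.33
Net pay = $3722.79 − $1490.33 = $2232.46

$2232.46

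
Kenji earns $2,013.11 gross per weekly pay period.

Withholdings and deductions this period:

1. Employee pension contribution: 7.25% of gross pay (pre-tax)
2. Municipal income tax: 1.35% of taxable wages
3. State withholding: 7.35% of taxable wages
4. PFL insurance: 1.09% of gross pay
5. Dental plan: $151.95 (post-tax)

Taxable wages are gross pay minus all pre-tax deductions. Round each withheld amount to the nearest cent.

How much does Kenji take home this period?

Employee pension contribution: $2,013.11 × 0.0725 = $145.95
Taxable wages = $2,013.11 − $145.95 = $1,867.16
State withholding: $1,867.16 × 0.0735 = $137.24
Municipal income tax: $1,867.16 × 0.0135 = $25.21
PFL insurance: $2,013.11 × 0.0109 = $21.94
Dental plan: $151.95
Total deductions = $145.95 + $137.24 + $25.21 + $21.94 + $151.95 = $482.29
Net pay = $2,013.11 − $482.29 = $1,530.82

$1,530.82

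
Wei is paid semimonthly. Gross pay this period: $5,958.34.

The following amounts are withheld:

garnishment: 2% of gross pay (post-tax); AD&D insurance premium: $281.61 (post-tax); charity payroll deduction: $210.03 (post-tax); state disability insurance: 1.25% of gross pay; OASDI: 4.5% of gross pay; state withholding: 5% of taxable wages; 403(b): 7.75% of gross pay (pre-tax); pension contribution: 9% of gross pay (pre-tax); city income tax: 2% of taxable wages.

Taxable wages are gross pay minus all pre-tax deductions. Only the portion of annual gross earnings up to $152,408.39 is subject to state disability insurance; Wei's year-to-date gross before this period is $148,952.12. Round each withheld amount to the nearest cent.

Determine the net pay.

Pension contribution: $5,958.34 × 0.09 = $536.25
403(b): $5,958.34 × 0.0775 = $461.77
Pre-tax total = $536.25 + $461.77 = $998.02
Taxable wages = $5,958.34 − $998.02 = $4,960.32
State withholding: $4,960.32 × 0.05 = $248.02
City income tax: $4,960.32 × 0.02 = $99.21
State disability insurance: only $152,408.39 − $148,952.12 = $3,456.27 of this check is subject → $3,456.27 × 0.0125 = $43.20
OASDI: $5,958.34 × 0.045 = $268.13
Garnishment: $5,958.34 × 0.02 = $119.17
AD&D insurance premium: $281.61
Charity payroll deduction: $210.03
Total deductions = $536.25 + $461.77 + $248.02 + $99.21 + $43.20 + $268.13 + $119.17 + $281.61 + $210.03 = $2,267.39
Net pay = $5,958.34 − $2,267.39 = $3,690.95

$3,690.95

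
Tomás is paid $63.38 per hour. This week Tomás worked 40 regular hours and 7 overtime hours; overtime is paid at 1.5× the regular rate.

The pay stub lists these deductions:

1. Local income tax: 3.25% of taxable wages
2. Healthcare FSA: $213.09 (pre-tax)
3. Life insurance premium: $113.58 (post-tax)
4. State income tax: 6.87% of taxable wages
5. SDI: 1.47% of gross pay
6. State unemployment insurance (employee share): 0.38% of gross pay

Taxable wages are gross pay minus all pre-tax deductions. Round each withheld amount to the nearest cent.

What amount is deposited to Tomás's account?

$2,512.46

Regular pay: 40 × $63.38 = $2,535.20
Overtime pay: 7 × $63.38 × 1.5 = $665.49
Gross pay = $2,535.20 + $665.49 = $3,200.69
Healthcare FSA: $213.09
Taxable wages = $3,200.69 − $213.09 = $2,987.60
Local income tax: $2,987.60 × 0.0325 = $97.10
State income tax: $2,987.60 × 0.0687 = $205.25
State unemployment insurance (employee share): $3,200.69 × 0.0038 = $12.16
SDI: $3,200.69 × 0.0147 = $47.05
Life insurance premium: $113.58
Total deductions = $213.09 + $97.10 + $205.25 + $12.16 + $47.05 + $113.58 = $688.23
Net pay = $3,200.69 − $688.23 = $2,512.46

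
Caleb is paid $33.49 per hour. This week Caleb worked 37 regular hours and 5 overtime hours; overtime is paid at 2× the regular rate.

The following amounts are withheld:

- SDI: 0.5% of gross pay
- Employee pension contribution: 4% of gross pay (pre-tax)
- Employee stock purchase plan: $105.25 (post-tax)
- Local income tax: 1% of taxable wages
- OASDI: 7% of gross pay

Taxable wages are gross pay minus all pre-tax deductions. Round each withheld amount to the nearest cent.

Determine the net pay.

$1272.66

Regular pay: 37 × $33.49 = $1239.13
Overtime pay: 5 × $33.49 × 2 = $334.90
Gross pay = $1239.13 + $334.90 = $1574.03
Employee pension contribution: $1574.03 × 0.04 = $62.96
Taxable wages = $1574.03 − $62.96 = $1511.07
Local income tax: $1511.07 × 0.01 = $15.11
SDI: $1574.03 × 0.005 = $7.87
OASDI: $1574.03 × 0.07 = $110.18
Employee stock purchase plan: $105.25
Total deductions = $62.96 + $15.11 + $7.87 + $110.18 + $105.25 = $301.37
Net pay = $1574.03 − $301.37 = $1272.66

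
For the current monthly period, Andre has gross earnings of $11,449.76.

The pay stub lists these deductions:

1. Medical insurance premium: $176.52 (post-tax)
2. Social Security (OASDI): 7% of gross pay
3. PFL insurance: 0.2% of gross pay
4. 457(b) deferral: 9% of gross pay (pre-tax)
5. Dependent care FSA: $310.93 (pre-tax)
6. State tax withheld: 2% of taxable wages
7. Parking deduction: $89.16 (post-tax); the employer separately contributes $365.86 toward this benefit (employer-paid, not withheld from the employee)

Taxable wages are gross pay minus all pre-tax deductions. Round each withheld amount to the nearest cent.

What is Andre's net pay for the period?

$8,816.12

457(b) deferral: $11,449.76 × 0.09 = $1,030.48
Dependent care FSA: $310.93
Pre-tax total = $1,030.48 + $310.93 = $1,341.41
Taxable wages = $11,449.76 − $1,341.41 = $10,108.35
State tax withheld: $10,108.35 × 0.02 = $202.17
Social Security (OASDI): $11,449.76 × 0.07 = $801.48
PFL insurance: $11,449.76 × 0.002 = $22.90
Parking deduction: $89.16
Medical insurance premium: $176.52
(Employer's $365.86 toward parking deduction is not withheld from the employee.)
Total deductions = $1,030.48 + $310.93 + $202.17 + $801.48 + $22.90 + $89.16 + $176.52 = $2,633.64
Net pay = $11,449.76 − $2,633.64 = $8,816.12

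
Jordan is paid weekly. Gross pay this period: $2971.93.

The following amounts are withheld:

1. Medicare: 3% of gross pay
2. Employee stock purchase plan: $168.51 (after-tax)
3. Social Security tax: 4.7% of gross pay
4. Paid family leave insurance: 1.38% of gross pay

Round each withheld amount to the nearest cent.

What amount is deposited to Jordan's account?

Medicare: $2971.93 × 0.03 = $89.16
Paid family leave insurance: $2971.93 × 0.0138 = $41.01
Social Security tax: $2971.93 × 0.047 = $139.68
Employee stock purchase plan: $168.51
Total deductions = $89.16 + $41.01 + $139.68 + $168.51 = $438.36
Net pay = $2971.93 − $438.36 = $2533.57

$2533.57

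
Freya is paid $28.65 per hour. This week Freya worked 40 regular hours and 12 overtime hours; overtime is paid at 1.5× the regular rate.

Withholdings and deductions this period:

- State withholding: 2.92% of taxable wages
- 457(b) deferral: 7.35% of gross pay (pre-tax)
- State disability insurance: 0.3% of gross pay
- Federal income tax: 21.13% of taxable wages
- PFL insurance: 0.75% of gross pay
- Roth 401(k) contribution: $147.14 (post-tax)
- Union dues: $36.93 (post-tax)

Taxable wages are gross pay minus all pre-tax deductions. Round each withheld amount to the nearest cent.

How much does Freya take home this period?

$967.78

Regular pay: 40 × $28.65 = $1,146.00
Overtime pay: 12 × $28.65 × 1.5 = $515.70
Gross pay = $1,146.00 + $515.70 = $1,661.70
457(b) deferral: $1,661.70 × 0.0735 = $122.13
Taxable wages = $1,661.70 − $122.13 = $1,539.57
State withholding: $1,539.57 × 0.0292 = $44.96
Federal income tax: $1,539.57 × 0.2113 = $325.31
PFL insurance: $1,661.70 × 0.0075 = $12.46
State disability insurance: $1,661.70 × 0.003 = $4.99
Roth 401(k) contribution: $147.14
Union dues: $36.93
Total deductions = $122.13 + $44.96 + $325.31 + $12.46 + $4.99 + $147.14 + $36.93 = $693.92
Net pay = $1,661.70 − $693.92 = $967.78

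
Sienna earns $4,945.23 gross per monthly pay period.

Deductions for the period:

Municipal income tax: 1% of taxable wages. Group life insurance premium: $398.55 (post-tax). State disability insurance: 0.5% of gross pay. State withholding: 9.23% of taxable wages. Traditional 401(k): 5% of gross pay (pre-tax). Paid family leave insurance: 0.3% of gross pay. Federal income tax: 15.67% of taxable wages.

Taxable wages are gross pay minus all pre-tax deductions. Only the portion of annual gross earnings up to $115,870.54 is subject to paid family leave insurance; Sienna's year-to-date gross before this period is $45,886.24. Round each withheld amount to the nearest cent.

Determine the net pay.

$3,043.08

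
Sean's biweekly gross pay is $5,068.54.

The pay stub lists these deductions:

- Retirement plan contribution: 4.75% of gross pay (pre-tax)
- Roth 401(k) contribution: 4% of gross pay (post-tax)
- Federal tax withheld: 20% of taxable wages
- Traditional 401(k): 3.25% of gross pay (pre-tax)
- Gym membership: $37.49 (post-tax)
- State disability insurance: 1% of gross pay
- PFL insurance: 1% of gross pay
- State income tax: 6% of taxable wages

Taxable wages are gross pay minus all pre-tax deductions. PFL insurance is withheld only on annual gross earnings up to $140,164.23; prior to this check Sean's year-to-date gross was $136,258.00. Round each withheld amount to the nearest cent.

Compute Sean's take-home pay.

Traditional 401(k): $5,068.54 × 0.0325 = $164.73
Retirement plan contribution: $5,068.54 × 0.0475 = $240.76
Pre-tax total = $164.73 + $240.76 = $405.49
Taxable wages = $5,068.54 − $405.49 = $4,663.05
State income tax: $4,663.05 × 0.06 = $279.78
Federal tax withheld: $4,663.05 × 0.2 = $932.61
State disability insurance: $5,068.54 × 0.01 = $50.69
PFL insurance: only $140,164.23 − $136,258.00 = $3,906.23 of this check is subject → $3,906.23 × 0.01 = $39.06
Gym membership: $37.49
Roth 401(k) contribution: $5,068.54 × 0.04 = $202.74
Total deductions = $164.73 + $240.76 + $279.78 + $932.61 + $50.69 + $39.06 + $37.49 + $202.74 = $1,947.86
Net pay = $5,068.54 − $1,947.86 = $3,120.68

$3,120.68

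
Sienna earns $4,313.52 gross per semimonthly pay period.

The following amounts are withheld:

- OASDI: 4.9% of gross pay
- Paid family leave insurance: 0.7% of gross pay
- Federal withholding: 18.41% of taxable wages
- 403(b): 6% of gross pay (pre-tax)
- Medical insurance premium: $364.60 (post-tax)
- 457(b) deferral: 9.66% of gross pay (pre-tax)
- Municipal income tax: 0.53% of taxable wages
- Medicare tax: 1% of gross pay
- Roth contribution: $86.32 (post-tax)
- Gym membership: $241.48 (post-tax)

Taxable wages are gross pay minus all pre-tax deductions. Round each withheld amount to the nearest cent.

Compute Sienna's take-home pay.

403(b): $4,313.52 × 0.06 = $258.81
457(b) deferral: $4,313.52 × 0.0966 = $416.69
Pre-tax total = $258.81 + $416.69 = $675.50
Taxable wages = $4,313.52 − $675.50 = $3,638.02
Federal withholding: $3,638.02 × 0.1841 = $669.76
Municipal income tax: $3,638.02 × 0.0053 = $19.28
Paid family leave insurance: $4,313.52 × 0.007 = $30.19
Medicare tax: $4,313.52 × 0.01 = $43.14
OASDI: $4,313.52 × 0.049 = $211.36
Gym membership: $241.48
Medical insurance premium: $364.60
Roth contribution: $86.32
Total deductions = $258.81 + $416.69 + $669.76 + $19.28 + $30.19 + $43.14 + $211.36 + $241.48 + $364.60 + $86.32 = $2,341.63
Net pay = $4,313.52 − $2,341.63 = $1,971.89

$1,971.89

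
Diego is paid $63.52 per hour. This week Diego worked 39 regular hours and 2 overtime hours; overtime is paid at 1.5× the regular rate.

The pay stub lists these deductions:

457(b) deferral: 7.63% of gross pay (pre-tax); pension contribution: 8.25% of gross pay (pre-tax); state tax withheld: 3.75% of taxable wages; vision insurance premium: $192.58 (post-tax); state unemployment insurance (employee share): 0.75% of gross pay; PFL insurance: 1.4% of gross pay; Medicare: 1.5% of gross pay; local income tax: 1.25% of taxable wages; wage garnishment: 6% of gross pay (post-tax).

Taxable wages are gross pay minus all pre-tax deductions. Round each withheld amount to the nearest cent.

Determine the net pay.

Regular pay: 39 × $63.52 = $2,477.28
Overtime pay: 2 × $63.52 × 1.5 = $190.56
Gross pay = $2,477.28 + $190.56 = $2,667.84
Pension contribution: $2,667.84 × 0.0825 = $220.10
457(b) deferral: $2,667.84 × 0.0763 = $203.56
Pre-tax total = $220.10 + $203.56 = $423.66
Taxable wages = $2,667.84 − $423.66 = $2,244.18
Local income tax: $2,244.18 × 0.0125 = $28.05
State tax withheld: $2,244.18 × 0.0375 = $84.16
State unemployment insurance (employee share): $2,667.84 × 0.0075 = $20.01
PFL insurance: $2,667.84 × 0.014 = $37.35
Medicare: $2,667.84 × 0.015 = $40.02
Vision insurance premium: $192.58
Wage garnishment: $2,667.84 × 0.06 = $160.07
Total deductions = $220.10 + $203.56 + $28.05 + $84.16 + $20.01 + $37.35 + $40.02 + $192.58 + $160.07 = $985.90
Net pay = $2,667.84 − $985.90 = $1,681.94

$1,681.94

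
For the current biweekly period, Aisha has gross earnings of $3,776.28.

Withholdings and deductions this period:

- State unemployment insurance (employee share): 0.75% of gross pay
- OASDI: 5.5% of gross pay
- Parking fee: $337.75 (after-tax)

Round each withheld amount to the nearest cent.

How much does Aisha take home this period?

OASDI: $3,776.28 × 0.055 = $207.70
State unemployment insurance (employee share): $3,776.28 × 0.0075 = $28.32
Parking fee: $337.75
Total deductions = $207.70 + $28.32 + $337.75 = $573.77
Net pay = $3,776.28 − $573.77 = $3,202.51

$3,202.51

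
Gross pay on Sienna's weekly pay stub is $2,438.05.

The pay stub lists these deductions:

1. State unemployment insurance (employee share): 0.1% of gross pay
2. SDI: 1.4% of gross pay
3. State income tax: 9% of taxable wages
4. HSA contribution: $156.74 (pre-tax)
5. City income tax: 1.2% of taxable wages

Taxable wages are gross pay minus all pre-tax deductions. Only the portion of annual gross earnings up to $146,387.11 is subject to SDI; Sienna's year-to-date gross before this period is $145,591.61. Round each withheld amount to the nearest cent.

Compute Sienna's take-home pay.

$2,035.03

HSA contribution: $156.74
Taxable wages = $2,438.05 − $156.74 = $2,281.31
State income tax: $2,281.31 × 0.09 = $205.32
City income tax: $2,281.31 × 0.012 = $27.38
State unemployment insurance (employee share): $2,438.05 × 0.001 = $2.44
SDI: only $146,387.11 − $145,591.61 = $795.50 of this check is subject → $795.50 × 0.014 = $11.14
Total deductions = $156.74 + $205.32 + $27.38 + $2.44 + $11.14 = $403.02
Net pay = $2,438.05 − $403.02 = $2,035.03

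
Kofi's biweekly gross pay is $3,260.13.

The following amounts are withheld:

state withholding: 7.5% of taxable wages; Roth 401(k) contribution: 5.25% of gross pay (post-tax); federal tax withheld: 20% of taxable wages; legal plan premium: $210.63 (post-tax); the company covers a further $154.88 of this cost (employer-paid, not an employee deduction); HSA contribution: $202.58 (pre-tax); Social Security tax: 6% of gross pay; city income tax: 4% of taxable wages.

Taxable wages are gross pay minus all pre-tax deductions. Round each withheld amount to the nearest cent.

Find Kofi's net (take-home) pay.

HSA contribution: $202.58
Taxable wages = $3,260.13 − $202.58 = $3,057.55
State withholding: $3,057.55 × 0.075 = $229.32
City income tax: $3,057.55 × 0.04 = $122.30
Federal tax withheld: $3,057.55 × 0.2 = $611.51
Social Security tax: $3,260.13 × 0.06 = $195.61
Roth 401(k) contribution: $3,260.13 × 0.0525 = $171.16
Legal plan premium: $210.63
(Employer's $154.88 toward legal plan premium is not withheld from the employee.)
Total deductions = $202.58 + $229.32 + $122.30 + $611.51 + $195.61 + $171.16 + $210.63 = $1,743.11
Net pay = $3,260.13 − $1,743.11 = $1,517.02

$1,517.02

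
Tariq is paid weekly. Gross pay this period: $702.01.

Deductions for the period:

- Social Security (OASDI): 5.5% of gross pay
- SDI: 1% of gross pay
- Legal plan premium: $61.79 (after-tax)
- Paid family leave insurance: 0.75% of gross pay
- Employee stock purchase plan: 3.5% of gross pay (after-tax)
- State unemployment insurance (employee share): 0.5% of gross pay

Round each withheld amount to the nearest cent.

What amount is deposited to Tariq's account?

$561.24

Paid family leave insurance: $702.01 × 0.0075 = $5.27
SDI: $702.01 × 0.01 = $7.02
State unemployment insurance (employee share): $702.01 × 0.005 = $3.51
Social Security (OASDI): $702.01 × 0.055 = $38.61
Legal plan premium: $61.79
Employee stock purchase plan: $702.01 × 0.035 = $24.57
Total deductions = $5.27 + $7.02 + $3.51 + $38.61 + $61.79 + $24.57 = $140.77
Net pay = $702.01 − $140.77 = $561.24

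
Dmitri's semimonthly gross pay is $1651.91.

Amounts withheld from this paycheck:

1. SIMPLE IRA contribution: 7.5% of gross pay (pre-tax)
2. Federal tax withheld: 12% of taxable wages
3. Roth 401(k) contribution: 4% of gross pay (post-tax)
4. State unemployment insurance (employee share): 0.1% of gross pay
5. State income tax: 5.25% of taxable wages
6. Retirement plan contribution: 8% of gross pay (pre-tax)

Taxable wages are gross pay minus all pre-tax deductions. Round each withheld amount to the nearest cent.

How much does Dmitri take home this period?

$1087.36

SIMPLE IRA contribution: $1651.91 × 0.075 = $123.89
Retirement plan contribution: $1651.91 × 0.08 = $132.15
Pre-tax total = $123.89 + $132.15 = $256.04
Taxable wages = $1651.91 − $256.04 = $1395.87
State income tax: $1395.87 × 0.0525 = $73.28
Federal tax withheld: $1395.87 × 0.12 = $167.50
State unemployment insurance (employee share): $1651.91 × 0.001 = $1.65
Roth 401(k) contribution: $1651.91 × 0.04 = $66.08
Total deductions = $123.89 + $132.15 + $73.28 + $167.50 + $1.65 + $66.08 = $564.55
Net pay = $1651.91 − $564.55 = $1087.36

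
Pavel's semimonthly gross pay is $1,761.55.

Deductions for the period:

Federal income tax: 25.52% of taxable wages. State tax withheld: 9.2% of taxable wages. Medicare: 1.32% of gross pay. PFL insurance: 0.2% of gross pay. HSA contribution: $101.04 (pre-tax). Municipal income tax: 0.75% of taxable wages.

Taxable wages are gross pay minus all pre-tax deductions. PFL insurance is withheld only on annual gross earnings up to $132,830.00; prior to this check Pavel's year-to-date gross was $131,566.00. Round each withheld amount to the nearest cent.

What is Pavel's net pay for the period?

$1,045.75

HSA contribution: $101.04
Taxable wages = $1,761.55 − $101.04 = $1,660.51
Municipal income tax: $1,660.51 × 0.0075 = $12.45
Federal income tax: $1,660.51 × 0.2552 = $423.76
State tax withheld: $1,660.51 × 0.092 = $152.77
Medicare: $1,761.55 × 0.0132 = $23.25
PFL insurance: only $132,830.00 − $131,566.00 = $1,264.00 of this check is subject → $1,264.00 × 0.002 = $2.53
Total deductions = $101.04 + $12.45 + $423.76 + $152.77 + $23.25 + $2.53 = $715.80
Net pay = $1,761.55 − $715.80 = $1,045.75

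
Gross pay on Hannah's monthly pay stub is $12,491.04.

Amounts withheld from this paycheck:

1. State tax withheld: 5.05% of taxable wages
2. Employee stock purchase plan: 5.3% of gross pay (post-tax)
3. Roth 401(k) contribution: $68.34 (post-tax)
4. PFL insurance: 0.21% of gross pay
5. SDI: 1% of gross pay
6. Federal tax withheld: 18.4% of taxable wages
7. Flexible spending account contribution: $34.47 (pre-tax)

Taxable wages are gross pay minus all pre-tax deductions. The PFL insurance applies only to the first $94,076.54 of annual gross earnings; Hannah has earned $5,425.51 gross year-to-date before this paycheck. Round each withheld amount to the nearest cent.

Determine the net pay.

Flexible spending account contribution: $34.47
Taxable wages = $12,491.04 − $34.47 = $12,456.57
State tax withheld: $12,456.57 × 0.0505 = $629.06
Federal tax withheld: $12,456.57 × 0.184 = $2,292.01
SDI: $12,491.04 × 0.01 = $124.91
PFL insurance: cap not yet reached, full $12,491.04 is subject → $12,491.04 × 0.0021 = $26.23
Employee stock purchase plan: $12,491.04 × 0.053 = $662.03
Roth 401(k) contribution: $68.34
Total deductions = $34.47 + $629.06 + $2,292.01 + $124.91 + $26.23 + $662.03 + $68.34 = $3,837.05
Net pay = $12,491.04 − $3,837.05 = $8,653.99

$8,653.99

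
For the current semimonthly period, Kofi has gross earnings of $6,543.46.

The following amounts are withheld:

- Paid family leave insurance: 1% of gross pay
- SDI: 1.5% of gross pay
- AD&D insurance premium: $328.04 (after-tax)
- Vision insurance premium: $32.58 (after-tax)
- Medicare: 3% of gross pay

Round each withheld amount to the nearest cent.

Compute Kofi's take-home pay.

SDI: $6,543.46 × 0.015 = $98.15
Medicare: $6,543.46 × 0.03 = $196.30
Paid family leave insurance: $6,543.46 × 0.01 = $65.43
Vision insurance premium: $32.58
AD&D insurance premium: $328.04
Total deductions = $98.15 + $196.30 + $65.43 + $32.58 + $328.04 = $720.50
Net pay = $6,543.46 − $720.50 = $5,822.96

$5,822.96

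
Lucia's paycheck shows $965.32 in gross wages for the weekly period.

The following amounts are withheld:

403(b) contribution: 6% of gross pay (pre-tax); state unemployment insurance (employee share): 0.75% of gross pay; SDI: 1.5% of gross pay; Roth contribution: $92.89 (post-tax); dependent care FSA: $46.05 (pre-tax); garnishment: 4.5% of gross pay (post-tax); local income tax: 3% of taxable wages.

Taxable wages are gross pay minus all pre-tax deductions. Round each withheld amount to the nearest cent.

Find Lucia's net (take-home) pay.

$677.46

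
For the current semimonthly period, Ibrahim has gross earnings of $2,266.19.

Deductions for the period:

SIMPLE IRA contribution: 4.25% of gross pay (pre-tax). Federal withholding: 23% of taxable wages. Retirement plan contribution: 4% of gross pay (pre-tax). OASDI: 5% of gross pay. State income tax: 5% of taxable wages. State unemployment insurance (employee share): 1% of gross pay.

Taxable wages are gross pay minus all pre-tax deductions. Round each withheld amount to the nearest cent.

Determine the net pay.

$1,361.08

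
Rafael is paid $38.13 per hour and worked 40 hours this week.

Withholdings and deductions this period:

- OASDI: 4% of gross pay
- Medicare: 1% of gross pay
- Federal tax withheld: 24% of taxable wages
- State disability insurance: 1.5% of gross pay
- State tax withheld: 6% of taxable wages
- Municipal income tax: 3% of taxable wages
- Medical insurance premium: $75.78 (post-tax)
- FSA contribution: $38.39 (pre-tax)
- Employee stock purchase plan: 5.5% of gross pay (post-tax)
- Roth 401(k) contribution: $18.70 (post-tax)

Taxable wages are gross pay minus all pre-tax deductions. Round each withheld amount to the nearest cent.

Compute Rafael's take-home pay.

$718.66

Gross pay: 40 × $38.13 = $1,525.20
FSA contribution: $38.39
Taxable wages = $1,525.20 − $38.39 = $1,486.81
State tax withheld: $1,486.81 × 0.06 = $89.21
Federal tax withheld: $1,486.81 × 0.24 = $356.83
Municipal income tax: $1,486.81 × 0.03 = $44.60
Medicare: $1,525.20 × 0.01 = $15.25
State disability insurance: $1,525.20 × 0.015 = $22.88
OASDI: $1,525.20 × 0.04 = $61.01
Medical insurance premium: $75.78
Employee stock purchase plan: $1,525.20 × 0.055 = $83.89
Roth 401(k) contribution: $18.70
Total deductions = $38.39 + $89.21 + $356.83 + $44.60 + $15.25 + $22.88 + $61.01 + $75.78 + $83.89 + $18.70 = $806.54
Net pay = $1,525.20 − $806.54 = $718.66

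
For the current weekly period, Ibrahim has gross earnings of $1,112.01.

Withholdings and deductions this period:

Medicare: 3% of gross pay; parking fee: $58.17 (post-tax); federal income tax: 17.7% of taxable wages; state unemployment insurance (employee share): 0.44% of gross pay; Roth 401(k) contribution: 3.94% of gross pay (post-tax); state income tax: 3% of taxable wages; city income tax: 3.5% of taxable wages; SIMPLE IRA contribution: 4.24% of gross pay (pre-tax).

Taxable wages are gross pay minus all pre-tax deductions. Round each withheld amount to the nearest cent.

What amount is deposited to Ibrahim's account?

$666.93

SIMPLE IRA contribution: $1,112.01 × 0.0424 = $47.15
Taxable wages = $1,112.01 − $47.15 = $1,064.86
Federal income tax: $1,064.86 × 0.177 = $188.48
City income tax: $1,064.86 × 0.035 = $37.27
State income tax: $1,064.86 × 0.03 = $31.95
Medicare: $1,112.01 × 0.03 = $33.36
State unemployment insurance (employee share): $1,112.01 × 0.0044 = $4.89
Roth 401(k) contribution: $1,112.01 × 0.0394 = $43.81
Parking fee: $58.17
Total deductions = $47.15 + $188.48 + $37.27 + $31.95 + $33.36 + $4.89 + $43.81 + $58.17 = $445.08
Net pay = $1,112.01 − $445.08 = $666.93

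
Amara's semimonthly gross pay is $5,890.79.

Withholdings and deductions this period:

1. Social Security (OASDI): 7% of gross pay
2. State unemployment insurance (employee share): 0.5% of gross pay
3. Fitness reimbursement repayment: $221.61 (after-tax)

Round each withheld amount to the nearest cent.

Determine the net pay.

Social Security (OASDI): $5,890.79 × 0.07 = $412.36
State unemployment insurance (employee share): $5,890.79 × 0.005 = $29.45
Fitness reimbursement repayment: $221.61
Total deductions = $412.36 + $29.45 + $221.61 = $663.42
Net pay = $5,890.79 − $663.42 = $5,227.37

$5,227.37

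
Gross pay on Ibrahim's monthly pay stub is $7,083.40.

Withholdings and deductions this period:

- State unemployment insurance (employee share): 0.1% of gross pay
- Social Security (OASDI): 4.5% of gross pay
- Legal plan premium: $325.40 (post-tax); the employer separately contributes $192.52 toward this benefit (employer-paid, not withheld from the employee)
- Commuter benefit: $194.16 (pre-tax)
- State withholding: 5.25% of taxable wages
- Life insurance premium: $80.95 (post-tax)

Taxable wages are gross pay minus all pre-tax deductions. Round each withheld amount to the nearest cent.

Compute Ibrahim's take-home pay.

Commuter benefit: $194.16
Taxable wages = $7,083.40 − $194.16 = $6,889.24
State withholding: $6,889.24 × 0.0525 = $361.69
State unemployment insurance (employee share): $7,083.40 × 0.001 = $7.08
Social Security (OASDI): $7,083.40 × 0.045 = $318.75
Life insurance premium: $80.95
Legal plan premium: $325.40
(Employer's $192.52 toward legal plan premium is not withheld from the employee.)
Total deductions = $194.16 + $361.69 + $7.08 + $318.75 + $80.95 + $325.40 = $1,288.03
Net pay = $7,083.40 − $1,288.03 = $5,795.37

$5,795.37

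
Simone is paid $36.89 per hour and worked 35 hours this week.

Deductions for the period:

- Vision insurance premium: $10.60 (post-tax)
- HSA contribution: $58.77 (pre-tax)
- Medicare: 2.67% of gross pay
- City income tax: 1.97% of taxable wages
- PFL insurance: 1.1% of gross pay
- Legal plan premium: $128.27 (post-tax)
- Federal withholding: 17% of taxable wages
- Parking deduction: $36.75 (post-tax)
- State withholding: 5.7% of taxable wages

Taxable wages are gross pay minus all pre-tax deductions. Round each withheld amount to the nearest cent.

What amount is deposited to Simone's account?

$704.06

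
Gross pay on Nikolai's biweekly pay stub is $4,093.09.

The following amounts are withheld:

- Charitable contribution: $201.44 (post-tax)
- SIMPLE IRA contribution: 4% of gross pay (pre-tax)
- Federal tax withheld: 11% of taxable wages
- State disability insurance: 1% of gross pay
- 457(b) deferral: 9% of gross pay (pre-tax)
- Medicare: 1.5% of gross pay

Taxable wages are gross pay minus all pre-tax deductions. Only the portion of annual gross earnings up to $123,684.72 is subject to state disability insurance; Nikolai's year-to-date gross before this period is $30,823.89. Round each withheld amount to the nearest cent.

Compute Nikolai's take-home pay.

SIMPLE IRA contribution: $4,093.09 × 0.04 = $163.72
457(b) deferral: $4,093.09 × 0.09 = $368.38
Pre-tax total = $163.72 + $368.38 = $532.10
Taxable wages = $4,093.09 − $532.10 = $3,560.99
Federal tax withheld: $3,560.99 × 0.11 = $391.71
Medicare: $4,093.09 × 0.015 = $61.40
State disability insurance: cap not yet reached, full $4,093.09 is subject → $4,093.09 × 0.01 = $40.93
Charitable contribution: $201.44
Total deductions = $163.72 + $368.38 + $391.71 + $61.40 + $40.93 + $201.44 = $1,227.58
Net pay = $4,093.09 − $1,227.58 = $2,865.51

$2,865.51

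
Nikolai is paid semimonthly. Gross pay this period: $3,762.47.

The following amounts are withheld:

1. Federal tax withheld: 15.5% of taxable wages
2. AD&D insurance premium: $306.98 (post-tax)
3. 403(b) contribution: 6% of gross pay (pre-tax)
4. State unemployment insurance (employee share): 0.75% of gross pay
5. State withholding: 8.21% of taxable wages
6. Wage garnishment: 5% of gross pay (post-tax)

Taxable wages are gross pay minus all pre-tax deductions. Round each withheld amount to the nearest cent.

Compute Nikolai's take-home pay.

$2,174.85

403(b) contribution: $3,762.47 × 0.06 = $225.75
Taxable wages = $3,762.47 − $225.75 = $3,536.72
State withholding: $3,536.72 × 0.0821 = $290.36
Federal tax withheld: $3,536.72 × 0.155 = $548.19
State unemployment insurance (employee share): $3,762.47 × 0.0075 = $28.22
AD&D insurance premium: $306.98
Wage garnishment: $3,762.47 × 0.05 = $188.12
Total deductions = $225.75 + $290.36 + $548.19 + $28.22 + $306.98 + $188.12 = $1,587.62
Net pay = $3,762.47 − $1,587.62 = $2,174.85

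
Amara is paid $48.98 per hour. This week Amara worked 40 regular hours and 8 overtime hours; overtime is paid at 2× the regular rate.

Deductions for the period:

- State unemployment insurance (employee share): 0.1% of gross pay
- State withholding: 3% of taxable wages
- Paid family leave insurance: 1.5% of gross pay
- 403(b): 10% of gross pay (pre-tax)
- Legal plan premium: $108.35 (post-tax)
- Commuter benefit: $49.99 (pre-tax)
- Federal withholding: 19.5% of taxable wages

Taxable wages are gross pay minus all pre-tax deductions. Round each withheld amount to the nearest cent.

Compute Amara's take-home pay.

$1,722.18

Regular pay: 40 × $48.98 = $1,959.20
Overtime pay: 8 × $48.98 × 2 = $783.68
Gross pay = $1,959.20 + $783.68 = $2,742.88
Commuter benefit: $49.99
403(b): $2,742.88 × 0.1 = $274.29
Pre-tax total = $49.99 + $274.29 = $324.28
Taxable wages = $2,742.88 − $324.28 = $2,418.60
State withholding: $2,418.60 × 0.03 = $72.56
Federal withholding: $2,418.60 × 0.195 = $471.63
State unemployment insurance (employee share): $2,742.88 × 0.001 = $2.74
Paid family leave insurance: $2,742.88 × 0.015 = $41.14
Legal plan premium: $108.35
Total deductions = $49.99 + $274.29 + $72.56 + $471.63 + $2.74 + $41.14 + $108.35 = $1,020.70
Net pay = $2,742.88 − $1,020.70 = $1,722.18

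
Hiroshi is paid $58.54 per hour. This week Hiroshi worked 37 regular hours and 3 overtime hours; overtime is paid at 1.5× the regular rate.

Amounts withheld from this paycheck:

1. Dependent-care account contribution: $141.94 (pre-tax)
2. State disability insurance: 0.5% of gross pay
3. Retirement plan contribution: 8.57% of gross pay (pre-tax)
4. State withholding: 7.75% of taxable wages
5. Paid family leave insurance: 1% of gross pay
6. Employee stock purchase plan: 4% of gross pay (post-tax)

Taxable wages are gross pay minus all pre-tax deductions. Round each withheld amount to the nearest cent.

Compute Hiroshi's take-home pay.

$1,784.51

Regular pay: 37 × $58.54 = $2,165.98
Overtime pay: 3 × $58.54 × 1.5 = $263.43
Gross pay = $2,165.98 + $263.43 = $2,429.41
Retirement plan contribution: $2,429.41 × 0.0857 = $208.20
Dependent-care account contribution: $141.94
Pre-tax total = $208.20 + $141.94 = $350.14
Taxable wages = $2,429.41 − $350.14 = $2,079.27
State withholding: $2,079.27 × 0.0775 = $161.14
State disability insurance: $2,429.41 × 0.005 = $12.15
Paid family leave insurance: $2,429.41 × 0.01 = $24.29
Employee stock purchase plan: $2,429.41 × 0.04 = $97.18
Total deductions = $208.20 + $141.94 + $161.14 + $12.15 + $24.29 + $97.18 = $644.90
Net pay = $2,429.41 − $644.90 = $1,784.51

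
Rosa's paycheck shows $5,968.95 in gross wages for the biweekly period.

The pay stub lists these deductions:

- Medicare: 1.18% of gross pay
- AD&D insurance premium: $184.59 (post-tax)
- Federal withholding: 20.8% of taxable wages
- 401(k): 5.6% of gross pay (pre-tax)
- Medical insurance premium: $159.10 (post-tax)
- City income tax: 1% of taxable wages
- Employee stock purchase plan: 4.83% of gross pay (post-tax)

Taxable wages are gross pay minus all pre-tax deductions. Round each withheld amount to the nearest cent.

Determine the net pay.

$3,703.90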